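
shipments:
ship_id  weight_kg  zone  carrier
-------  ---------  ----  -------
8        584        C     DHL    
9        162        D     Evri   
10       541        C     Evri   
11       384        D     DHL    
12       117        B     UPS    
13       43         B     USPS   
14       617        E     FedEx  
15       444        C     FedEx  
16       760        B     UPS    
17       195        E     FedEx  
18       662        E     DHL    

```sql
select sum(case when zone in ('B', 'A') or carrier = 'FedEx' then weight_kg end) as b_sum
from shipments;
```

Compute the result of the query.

ship_id=8: ✗
ship_id=9: ✗
ship_id=10: ✗
ship_id=11: ✗
ship_id=12: ✓ → 117
ship_id=13: ✓ → 43
ship_id=14: ✓ → 617
ship_id=15: ✓ → 444
ship_id=16: ✓ → 760
ship_id=17: ✓ → 195
ship_id=18: ✗
b_sum = 117 + 43 + 617 + 444 + 760 + 195 = 2176

2176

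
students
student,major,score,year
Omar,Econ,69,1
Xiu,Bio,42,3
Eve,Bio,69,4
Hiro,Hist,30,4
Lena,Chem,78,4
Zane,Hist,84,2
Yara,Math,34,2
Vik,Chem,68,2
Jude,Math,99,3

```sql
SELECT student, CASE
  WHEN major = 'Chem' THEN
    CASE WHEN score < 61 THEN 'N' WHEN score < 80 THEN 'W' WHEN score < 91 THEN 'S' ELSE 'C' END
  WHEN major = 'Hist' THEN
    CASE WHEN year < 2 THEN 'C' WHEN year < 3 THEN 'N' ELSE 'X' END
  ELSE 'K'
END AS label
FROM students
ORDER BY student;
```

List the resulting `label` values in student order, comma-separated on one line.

student=Eve: major='Bio' → outer ELSE → K
student=Hiro: major='Hist' → inner[ELSE] → X
student=Jude: major='Math' → outer ELSE → K
student=Lena: major='Chem' → inner[score < 80] → W
student=Omar: major='Econ' → outer ELSE → K
student=Vik: major='Chem' → inner[score < 80] → W
student=Xiu: major='Bio' → outer ELSE → K
student=Yara: major='Math' → outer ELSE → K
student=Zane: major='Hist' → inner[year < 3] → N

K, X, K, W, K, W, K, K, N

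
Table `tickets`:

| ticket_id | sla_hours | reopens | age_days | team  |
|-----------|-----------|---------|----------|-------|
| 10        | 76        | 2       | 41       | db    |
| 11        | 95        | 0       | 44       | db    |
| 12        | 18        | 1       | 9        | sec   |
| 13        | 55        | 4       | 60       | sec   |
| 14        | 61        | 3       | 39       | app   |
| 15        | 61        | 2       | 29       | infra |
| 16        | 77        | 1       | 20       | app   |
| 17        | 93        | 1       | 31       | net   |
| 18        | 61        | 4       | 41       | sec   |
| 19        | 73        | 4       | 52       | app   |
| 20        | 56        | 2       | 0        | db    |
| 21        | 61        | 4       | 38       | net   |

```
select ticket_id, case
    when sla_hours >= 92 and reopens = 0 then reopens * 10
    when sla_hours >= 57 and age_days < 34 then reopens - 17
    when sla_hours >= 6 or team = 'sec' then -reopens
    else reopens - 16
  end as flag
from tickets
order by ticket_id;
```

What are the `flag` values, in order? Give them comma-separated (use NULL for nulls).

ticket_id=10: sla_hours >= 6 or team = 'sec' → -2
ticket_id=11: sla_hours >= 92 and reopens = 0 → 0
ticket_id=12: sla_hours >= 6 or team = 'sec' → -1
ticket_id=13: sla_hours >= 6 or team = 'sec' → -4
ticket_id=14: sla_hours >= 6 or team = 'sec' → -3
ticket_id=15: sla_hours >= 57 and age_days < 34 → -15
ticket_id=16: sla_hours >= 57 and age_days < 34 → -16
ticket_id=17: sla_hours >= 57 and age_days < 34 → -16
ticket_id=18: sla_hours >= 6 or team = 'sec' → -4
ticket_id=19: sla_hours >= 6 or team = 'sec' → -4
ticket_id=20: sla_hours >= 6 or team = 'sec' → -2
ticket_id=21: sla_hours >= 6 or team = 'sec' → -4

-2, 0, -1, -4, -3, -15, -16, -16, -4, -4, -2, -4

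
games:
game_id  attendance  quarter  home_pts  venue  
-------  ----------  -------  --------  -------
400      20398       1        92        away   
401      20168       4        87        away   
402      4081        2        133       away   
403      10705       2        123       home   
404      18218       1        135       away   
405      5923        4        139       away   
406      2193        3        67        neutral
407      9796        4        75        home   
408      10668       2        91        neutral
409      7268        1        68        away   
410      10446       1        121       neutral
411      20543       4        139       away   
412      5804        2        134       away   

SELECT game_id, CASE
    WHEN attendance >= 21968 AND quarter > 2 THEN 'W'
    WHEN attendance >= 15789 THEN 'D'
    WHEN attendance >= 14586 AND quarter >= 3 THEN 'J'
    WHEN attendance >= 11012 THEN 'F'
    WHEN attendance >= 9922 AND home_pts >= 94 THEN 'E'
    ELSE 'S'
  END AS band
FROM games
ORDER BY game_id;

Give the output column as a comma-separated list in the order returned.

D, D, S, E, D, S, S, S, S, S, E, D, S

game_id=400: attendance >= 15789 → D
game_id=401: attendance >= 15789 → D
game_id=402: ELSE → S
game_id=403: attendance >= 9922 AND home_pts >= 94 → E
game_id=404: attendance >= 15789 → D
game_id=405: ELSE → S
game_id=406: ELSE → S
game_id=407: ELSE → S
game_id=408: ELSE → S
game_id=409: ELSE → S
game_id=410: attendance >= 9922 AND home_pts >= 94 → E
game_id=411: attendance >= 15789 → D
game_id=412: ELSE → S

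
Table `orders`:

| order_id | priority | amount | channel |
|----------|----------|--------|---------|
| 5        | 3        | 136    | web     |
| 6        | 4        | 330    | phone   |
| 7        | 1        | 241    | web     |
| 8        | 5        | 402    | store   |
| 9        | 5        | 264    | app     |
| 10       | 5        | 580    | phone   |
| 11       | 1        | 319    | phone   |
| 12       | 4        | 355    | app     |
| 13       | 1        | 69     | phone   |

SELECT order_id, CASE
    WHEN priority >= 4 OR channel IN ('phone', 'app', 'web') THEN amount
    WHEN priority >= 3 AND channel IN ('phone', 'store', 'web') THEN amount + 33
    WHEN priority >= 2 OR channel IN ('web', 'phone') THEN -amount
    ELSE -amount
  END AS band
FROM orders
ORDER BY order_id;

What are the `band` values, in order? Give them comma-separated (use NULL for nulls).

136, 330, 241, 402, 264, 580, 319, 355, 69

order_id=5: priority >= 4 OR channel IN ('phone', 'app', 'web') → 136
order_id=6: priority >= 4 OR channel IN ('phone', 'app', 'web') → 330
order_id=7: priority >= 4 OR channel IN ('phone', 'app', 'web') → 241
order_id=8: priority >= 4 OR channel IN ('phone', 'app', 'web') → 402
order_id=9: priority >= 4 OR channel IN ('phone', 'app', 'web') → 264
order_id=10: priority >= 4 OR channel IN ('phone', 'app', 'web') → 580
order_id=11: priority >= 4 OR channel IN ('phone', 'app', 'web') → 319
order_id=12: priority >= 4 OR channel IN ('phone', 'app', 'web') → 355
order_id=13: priority >= 4 OR channel IN ('phone', 'app', 'web') → 69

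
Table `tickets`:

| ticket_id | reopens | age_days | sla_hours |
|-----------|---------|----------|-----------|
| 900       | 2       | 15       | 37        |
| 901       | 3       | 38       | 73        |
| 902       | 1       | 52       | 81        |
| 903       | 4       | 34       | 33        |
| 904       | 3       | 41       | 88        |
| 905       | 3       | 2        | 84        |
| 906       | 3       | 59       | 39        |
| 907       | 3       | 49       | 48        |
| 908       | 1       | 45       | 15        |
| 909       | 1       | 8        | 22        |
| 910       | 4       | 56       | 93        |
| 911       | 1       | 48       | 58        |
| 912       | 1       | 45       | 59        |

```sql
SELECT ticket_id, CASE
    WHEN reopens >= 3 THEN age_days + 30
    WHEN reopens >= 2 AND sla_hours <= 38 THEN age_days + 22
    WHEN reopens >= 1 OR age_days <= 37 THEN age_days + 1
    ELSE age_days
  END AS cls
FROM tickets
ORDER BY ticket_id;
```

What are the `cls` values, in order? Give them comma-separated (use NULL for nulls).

37, 68, 53, 64, 71, 32, 89, 79, 46, 9, 86, 49, 46

ticket_id=900: reopens >= 2 AND sla_hours <= 38 → 37
ticket_id=901: reopens >= 3 → 68
ticket_id=902: reopens >= 1 OR age_days <= 37 → 53
ticket_id=903: reopens >= 3 → 64
ticket_id=904: reopens >= 3 → 71
ticket_id=905: reopens >= 3 → 32
ticket_id=906: reopens >= 3 → 89
ticket_id=907: reopens >= 3 → 79
ticket_id=908: reopens >= 1 OR age_days <= 37 → 46
ticket_id=909: reopens >= 1 OR age_days <= 37 → 9
ticket_id=910: reopens >= 3 → 86
ticket_id=911: reopens >= 1 OR age_days <= 37 → 49
ticket_id=912: reopens >= 1 OR age_days <= 37 → 46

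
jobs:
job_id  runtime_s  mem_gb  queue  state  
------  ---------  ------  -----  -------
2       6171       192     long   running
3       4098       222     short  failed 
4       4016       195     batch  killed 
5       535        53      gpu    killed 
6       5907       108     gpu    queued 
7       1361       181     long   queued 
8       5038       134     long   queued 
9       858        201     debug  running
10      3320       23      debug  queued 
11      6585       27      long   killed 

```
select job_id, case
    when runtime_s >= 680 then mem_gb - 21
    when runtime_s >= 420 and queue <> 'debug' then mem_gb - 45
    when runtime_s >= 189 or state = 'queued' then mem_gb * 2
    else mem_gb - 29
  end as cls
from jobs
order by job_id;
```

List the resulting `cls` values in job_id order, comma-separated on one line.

171, 201, 174, 8, 87, 160, 113, 180, 2, 6

job_id=2: runtime_s >= 680 → 171
job_id=3: runtime_s >= 680 → 201
job_id=4: runtime_s >= 680 → 174
job_id=5: runtime_s >= 420 and queue <> 'debug' → 8
job_id=6: runtime_s >= 680 → 87
job_id=7: runtime_s >= 680 → 160
job_id=8: runtime_s >= 680 → 113
job_id=9: runtime_s >= 680 → 180
job_id=10: runtime_s >= 680 → 2
job_id=11: runtime_s >= 680 → 6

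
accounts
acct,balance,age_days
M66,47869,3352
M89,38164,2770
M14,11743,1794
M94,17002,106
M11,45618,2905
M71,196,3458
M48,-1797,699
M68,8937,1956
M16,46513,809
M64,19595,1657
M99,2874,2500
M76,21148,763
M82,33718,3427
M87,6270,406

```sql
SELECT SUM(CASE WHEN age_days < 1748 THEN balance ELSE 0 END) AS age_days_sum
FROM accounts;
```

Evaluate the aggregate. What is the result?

acct=M66: ✗
acct=M89: ✗
acct=M14: ✗
acct=M94: ✓ → 17002
acct=M11: ✗
acct=M71: ✗
acct=M48: ✓ → -1797
acct=M68: ✗
acct=M16: ✓ → 46513
acct=M64: ✓ → 19595
acct=M99: ✗
acct=M76: ✓ → 21148
acct=M82: ✗
acct=M87: ✓ → 6270
age_days_sum = 17002 + -1797 + 46513 + 19595 + 21148 + 6270 = 108731

108731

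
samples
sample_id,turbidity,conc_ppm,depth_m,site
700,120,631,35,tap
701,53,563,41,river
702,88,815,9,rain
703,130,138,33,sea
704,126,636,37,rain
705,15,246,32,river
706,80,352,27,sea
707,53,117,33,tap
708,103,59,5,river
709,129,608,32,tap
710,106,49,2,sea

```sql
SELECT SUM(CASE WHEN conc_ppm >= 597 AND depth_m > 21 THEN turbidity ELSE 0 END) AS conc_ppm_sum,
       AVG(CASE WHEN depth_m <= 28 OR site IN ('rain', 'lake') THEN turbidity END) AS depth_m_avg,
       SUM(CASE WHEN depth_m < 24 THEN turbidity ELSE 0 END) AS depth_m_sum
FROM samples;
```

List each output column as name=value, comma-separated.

conc_ppm_sum=375, depth_m_avg=100.6, depth_m_sum=297

[conc_ppm_sum: conc_ppm >= 597 AND depth_m > 21]
sample_id=700: ✓ → 120
sample_id=701: ✗
sample_id=702: ✗
sample_id=703: ✗
sample_id=704: ✓ → 126
sample_id=705: ✗
sample_id=706: ✗
sample_id=707: ✗
sample_id=708: ✗
sample_id=709: ✓ → 129
sample_id=710: ✗
conc_ppm_sum = 120 + 126 + 129 = 375
—
[depth_m_avg: depth_m <= 28 OR site IN ('rain', 'lake')]
sample_id=700: ✗
sample_id=701: ✗
sample_id=702: ✓ → 88
sample_id=703: ✗
sample_id=704: ✓ → 126
sample_id=705: ✗
sample_id=706: ✓ → 80
sample_id=707: ✗
sample_id=708: ✓ → 103
sample_id=709: ✗
sample_id=710: ✓ → 106
depth_m_avg = (88 + 126 + 80 + 103 + 106) / 5 = 100.6
—
[depth_m_sum: depth_m < 24]
sample_id=700: ✗
sample_id=701: ✗
sample_id=702: ✓ → 88
sample_id=703: ✗
sample_id=704: ✗
sample_id=705: ✗
sample_id=706: ✗
sample_id=707: ✗
sample_id=708: ✓ → 103
sample_id=709: ✗
sample_id=710: ✓ → 106
depth_m_sum = 88 + 103 + 106 = 297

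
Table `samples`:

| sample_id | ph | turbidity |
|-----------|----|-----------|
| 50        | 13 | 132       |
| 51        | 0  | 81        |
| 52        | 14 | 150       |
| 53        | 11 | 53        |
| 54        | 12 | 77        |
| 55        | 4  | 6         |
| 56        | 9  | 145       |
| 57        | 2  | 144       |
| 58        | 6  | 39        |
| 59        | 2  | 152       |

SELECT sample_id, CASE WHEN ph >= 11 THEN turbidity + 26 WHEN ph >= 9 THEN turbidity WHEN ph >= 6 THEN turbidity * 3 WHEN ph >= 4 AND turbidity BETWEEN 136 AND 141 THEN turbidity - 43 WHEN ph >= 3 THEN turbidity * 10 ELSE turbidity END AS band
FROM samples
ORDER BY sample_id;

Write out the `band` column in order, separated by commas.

sample_id=50: ph >= 11 → 158
sample_id=51: ELSE → 81
sample_id=52: ph >= 11 → 176
sample_id=53: ph >= 11 → 79
sample_id=54: ph >= 11 → 103
sample_id=55: ph >= 3 → 60
sample_id=56: ph >= 9 → 145
sample_id=57: ELSE → 144
sample_id=58: ph >= 6 → 117
sample_id=59: ELSE → 152

158, 81, 176, 79, 103, 60, 145, 144, 117, 152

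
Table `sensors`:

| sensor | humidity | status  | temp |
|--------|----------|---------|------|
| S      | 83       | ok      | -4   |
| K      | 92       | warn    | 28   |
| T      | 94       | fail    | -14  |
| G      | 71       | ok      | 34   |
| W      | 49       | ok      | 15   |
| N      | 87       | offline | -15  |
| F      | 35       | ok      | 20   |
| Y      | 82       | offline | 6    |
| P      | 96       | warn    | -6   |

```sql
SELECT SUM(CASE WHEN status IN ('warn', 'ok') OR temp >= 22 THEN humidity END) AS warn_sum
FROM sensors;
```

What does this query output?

426

sensor=S: ✓ → 83
sensor=K: ✓ → 92
sensor=T: ✗
sensor=G: ✓ → 71
sensor=W: ✓ → 49
sensor=N: ✗
sensor=F: ✓ → 35
sensor=Y: ✗
sensor=P: ✓ → 96
warn_sum = 83 + 92 + 71 + 49 + 35 + 96 = 426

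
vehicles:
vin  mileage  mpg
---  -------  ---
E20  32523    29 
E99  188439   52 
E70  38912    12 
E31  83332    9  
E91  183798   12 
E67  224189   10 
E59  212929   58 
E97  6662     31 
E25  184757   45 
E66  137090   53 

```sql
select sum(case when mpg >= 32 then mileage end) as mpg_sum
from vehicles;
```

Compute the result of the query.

vin=E20: ✗
vin=E99: ✓ → 188439
vin=E70: ✗
vin=E31: ✗
vin=E91: ✗
vin=E67: ✗
vin=E59: ✓ → 212929
vin=E97: ✗
vin=E25: ✓ → 184757
vin=E66: ✓ → 137090
mpg_sum = 188439 + 212929 + 184757 + 137090 = 723215

723215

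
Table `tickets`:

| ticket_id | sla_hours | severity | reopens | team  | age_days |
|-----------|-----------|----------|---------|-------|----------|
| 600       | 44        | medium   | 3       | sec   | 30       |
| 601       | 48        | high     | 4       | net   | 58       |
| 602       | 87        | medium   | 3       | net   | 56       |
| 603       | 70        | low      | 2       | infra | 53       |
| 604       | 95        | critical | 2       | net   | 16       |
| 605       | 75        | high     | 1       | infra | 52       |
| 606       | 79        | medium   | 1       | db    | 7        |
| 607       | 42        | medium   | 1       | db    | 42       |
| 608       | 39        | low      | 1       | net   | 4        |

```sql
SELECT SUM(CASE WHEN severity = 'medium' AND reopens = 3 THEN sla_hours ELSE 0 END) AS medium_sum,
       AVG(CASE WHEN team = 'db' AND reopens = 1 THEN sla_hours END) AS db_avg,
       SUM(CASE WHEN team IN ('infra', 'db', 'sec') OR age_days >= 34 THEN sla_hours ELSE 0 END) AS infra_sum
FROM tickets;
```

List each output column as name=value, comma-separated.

medium_sum=131, db_avg=60.5, infra_sum=445

[medium_sum: severity = 'medium' AND reopens = 3]
ticket_id=600: ✓ → 44
ticket_id=601: ✗
ticket_id=602: ✓ → 87
ticket_id=603: ✗
ticket_id=604: ✗
ticket_id=605: ✗
ticket_id=606: ✗
ticket_id=607: ✗
ticket_id=608: ✗
medium_sum = 44 + 87 = 131
—
[db_avg: team = 'db' AND reopens = 1]
ticket_id=600: ✗
ticket_id=601: ✗
ticket_id=602: ✗
ticket_id=603: ✗
ticket_id=604: ✗
ticket_id=605: ✗
ticket_id=606: ✓ → 79
ticket_id=607: ✓ → 42
ticket_id=608: ✗
db_avg = (79 + 42) / 2 = 60.5
—
[infra_sum: team IN ('infra', 'db', 'sec') OR age_days >= 34]
ticket_id=600: ✓ → 44
ticket_id=601: ✓ → 48
ticket_id=602: ✓ → 87
ticket_id=603: ✓ → 70
ticket_id=604: ✗
ticket_id=605: ✓ → 75
ticket_id=606: ✓ → 79
ticket_id=607: ✓ → 42
ticket_id=608: ✗
infra_sum = 44 + 48 + 87 + 70 + 75 + 79 + 42 = 445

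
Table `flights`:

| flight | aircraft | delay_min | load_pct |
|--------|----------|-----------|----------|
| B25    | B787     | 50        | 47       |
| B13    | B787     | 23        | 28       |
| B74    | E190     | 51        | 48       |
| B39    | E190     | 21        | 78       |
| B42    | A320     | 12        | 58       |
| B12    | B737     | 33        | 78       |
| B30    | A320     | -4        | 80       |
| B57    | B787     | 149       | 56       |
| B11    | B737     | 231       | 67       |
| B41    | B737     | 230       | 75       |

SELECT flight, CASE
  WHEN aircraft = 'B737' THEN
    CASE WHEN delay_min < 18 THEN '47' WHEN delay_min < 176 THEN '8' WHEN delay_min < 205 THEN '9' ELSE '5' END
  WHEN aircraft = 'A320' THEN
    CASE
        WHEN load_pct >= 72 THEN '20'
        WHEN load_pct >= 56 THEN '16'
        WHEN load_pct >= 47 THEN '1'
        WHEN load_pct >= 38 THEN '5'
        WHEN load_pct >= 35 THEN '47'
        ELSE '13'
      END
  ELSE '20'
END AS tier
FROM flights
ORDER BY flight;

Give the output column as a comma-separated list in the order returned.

flight=B11: aircraft='B737' → inner[ELSE] → 5
flight=B12: aircraft='B737' → inner[delay_min < 176] → 8
flight=B13: aircraft='B787' → outer ELSE → 20
flight=B25: aircraft='B787' → outer ELSE → 20
flight=B30: aircraft='A320' → inner[load_pct >= 72] → 20
flight=B39: aircraft='E190' → outer ELSE → 20
flight=B41: aircraft='B737' → inner[ELSE] → 5
flight=B42: aircraft='A320' → inner[load_pct >= 56] → 16
flight=B57: aircraft='B787' → outer ELSE → 20
flight=B74: aircraft='E190' → outer ELSE → 20

5, 8, 20, 20, 20, 20, 5, 16, 20, 20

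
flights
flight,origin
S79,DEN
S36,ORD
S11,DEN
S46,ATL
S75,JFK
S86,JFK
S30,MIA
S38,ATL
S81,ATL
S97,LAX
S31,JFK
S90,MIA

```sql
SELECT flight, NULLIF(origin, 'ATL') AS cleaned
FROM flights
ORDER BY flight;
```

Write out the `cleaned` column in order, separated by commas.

flight=S11: origin=DEN vs ATL: differ → DEN
flight=S30: origin=MIA vs ATL: differ → MIA
flight=S31: origin=JFK vs ATL: differ → JFK
flight=S36: origin=ORD vs ATL: differ → ORD
flight=S38: origin=ATL vs ATL: equal → NULL
flight=S46: origin=ATL vs ATL: equal → NULL
flight=S75: origin=JFK vs ATL: differ → JFK
flight=S79: origin=DEN vs ATL: differ → DEN
flight=S81: origin=ATL vs ATL: equal → NULL
flight=S86: origin=JFK vs ATL: differ → JFK
flight=S90: origin=MIA vs ATL: differ → MIA
flight=S97: origin=LAX vs ATL: differ → LAX

DEN, MIA, JFK, ORD, NULL, NULL, JFK, DEN, NULL, JFK, MIA, LAX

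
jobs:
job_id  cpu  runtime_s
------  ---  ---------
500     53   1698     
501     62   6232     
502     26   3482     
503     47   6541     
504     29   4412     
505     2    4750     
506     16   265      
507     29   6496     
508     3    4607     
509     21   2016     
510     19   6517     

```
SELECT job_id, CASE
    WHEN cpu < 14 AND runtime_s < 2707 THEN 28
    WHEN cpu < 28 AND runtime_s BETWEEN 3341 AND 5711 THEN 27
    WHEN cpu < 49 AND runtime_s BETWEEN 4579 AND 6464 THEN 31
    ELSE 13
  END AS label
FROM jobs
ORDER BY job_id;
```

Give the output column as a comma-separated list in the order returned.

13, 13, 27, 13, 13, 27, 13, 13, 27, 13, 13

job_id=500: ELSE → 13
job_id=501: ELSE → 13
job_id=502: cpu < 28 AND runtime_s BETWEEN 3341 AND 5711 → 27
job_id=503: ELSE → 13
job_id=504: ELSE → 13
job_id=505: cpu < 28 AND runtime_s BETWEEN 3341 AND 5711 → 27
job_id=506: ELSE → 13
job_id=507: ELSE → 13
job_id=508: cpu < 28 AND runtime_s BETWEEN 3341 AND 5711 → 27
job_id=509: ELSE → 13
job_id=510: ELSE → 13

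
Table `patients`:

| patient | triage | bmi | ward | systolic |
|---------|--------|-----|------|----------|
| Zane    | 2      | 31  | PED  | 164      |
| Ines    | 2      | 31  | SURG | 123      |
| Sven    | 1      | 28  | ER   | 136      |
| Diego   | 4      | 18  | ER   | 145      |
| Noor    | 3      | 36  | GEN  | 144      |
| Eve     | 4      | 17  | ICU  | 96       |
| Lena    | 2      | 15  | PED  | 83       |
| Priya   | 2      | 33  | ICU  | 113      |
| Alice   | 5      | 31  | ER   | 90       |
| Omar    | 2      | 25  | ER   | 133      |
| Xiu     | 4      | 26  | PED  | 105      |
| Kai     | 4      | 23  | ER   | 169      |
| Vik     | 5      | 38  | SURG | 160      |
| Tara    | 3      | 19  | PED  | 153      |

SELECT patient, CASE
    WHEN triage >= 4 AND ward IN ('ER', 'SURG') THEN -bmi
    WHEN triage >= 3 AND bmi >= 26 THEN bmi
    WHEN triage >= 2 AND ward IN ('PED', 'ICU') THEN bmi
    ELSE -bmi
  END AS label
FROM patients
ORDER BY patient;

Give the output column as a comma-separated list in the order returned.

patient=Alice: triage >= 4 AND ward IN ('ER', 'SURG') → -31
patient=Diego: triage >= 4 AND ward IN ('ER', 'SURG') → -18
patient=Eve: triage >= 2 AND ward IN ('PED', 'ICU') → 17
patient=Ines: ELSE → -31
patient=Kai: triage >= 4 AND ward IN ('ER', 'SURG') → -23
patient=Lena: triage >= 2 AND ward IN ('PED', 'ICU') → 15
patient=Noor: triage >= 3 AND bmi >= 26 → 36
patient=Omar: ELSE → -25
patient=Priya: triage >= 2 AND ward IN ('PED', 'ICU') → 33
patient=Sven: ELSE → -28
patient=Tara: triage >= 2 AND ward IN ('PED', 'ICU') → 19
patient=Vik: triage >= 4 AND ward IN ('ER', 'SURG') → -38
patient=Xiu: triage >= 3 AND bmi >= 26 → 26
patient=Zane: triage >= 2 AND ward IN ('PED', 'ICU') → 31

-31, -18, 17, -31, -23, 15, 36, -25, 33, -28, 19, -38, 26, 31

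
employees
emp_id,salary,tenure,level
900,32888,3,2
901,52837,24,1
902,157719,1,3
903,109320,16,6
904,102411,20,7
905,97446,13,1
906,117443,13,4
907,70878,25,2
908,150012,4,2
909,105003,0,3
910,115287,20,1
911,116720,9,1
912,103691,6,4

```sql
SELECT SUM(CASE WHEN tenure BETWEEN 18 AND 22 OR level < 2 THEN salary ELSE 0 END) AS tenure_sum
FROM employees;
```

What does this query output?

484701

emp_id=900: ✗
emp_id=901: ✓ → 52837
emp_id=902: ✗
emp_id=903: ✗
emp_id=904: ✓ → 102411
emp_id=905: ✓ → 97446
emp_id=906: ✗
emp_id=907: ✗
emp_id=908: ✗
emp_id=909: ✗
emp_id=910: ✓ → 115287
emp_id=911: ✓ → 116720
emp_id=912: ✗
tenure_sum = 52837 + 102411 + 97446 + 115287 + 116720 = 484701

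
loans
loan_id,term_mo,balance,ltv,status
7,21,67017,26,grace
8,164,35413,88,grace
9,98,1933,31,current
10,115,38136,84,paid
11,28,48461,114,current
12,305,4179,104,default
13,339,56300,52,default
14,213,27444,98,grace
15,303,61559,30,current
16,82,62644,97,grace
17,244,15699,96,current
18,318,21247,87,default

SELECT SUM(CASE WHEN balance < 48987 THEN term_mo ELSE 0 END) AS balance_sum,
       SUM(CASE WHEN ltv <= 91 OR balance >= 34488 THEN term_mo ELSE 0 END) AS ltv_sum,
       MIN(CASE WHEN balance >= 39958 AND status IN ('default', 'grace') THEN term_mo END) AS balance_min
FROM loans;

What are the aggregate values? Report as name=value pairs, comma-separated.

[balance_sum: balance < 48987]
loan_id=7: ✗
loan_id=8: ✓ → 164
loan_id=9: ✓ → 98
loan_id=10: ✓ → 115
loan_id=11: ✓ → 28
loan_id=12: ✓ → 305
loan_id=13: ✗
loan_id=14: ✓ → 213
loan_id=15: ✗
loan_id=16: ✗
loan_id=17: ✓ → 244
loan_id=18: ✓ → 318
balance_sum = 164 + 98 + 115 + 28 + 305 + 213 + 244 + 318 = 1485
—
[ltv_sum: ltv <= 91 OR balance >= 34488]
loan_id=7: ✓ → 21
loan_id=8: ✓ → 164
loan_id=9: ✓ → 98
loan_id=10: ✓ → 115
loan_id=11: ✓ → 28
loan_id=12: ✗
loan_id=13: ✓ → 339
loan_id=14: ✗
loan_id=15: ✓ → 303
loan_id=16: ✓ → 82
loan_id=17: ✗
loan_id=18: ✓ → 318
ltv_sum = 21 + 164 + 98 + 115 + 28 + 339 + 303 + 82 + 318 = 1468
—
[balance_min: balance >= 39958 AND status IN ('default', 'grace')]
loan_id=7: ✓ → 21
loan_id=8: ✗
loan_id=9: ✗
loan_id=10: ✗
loan_id=11: ✗
loan_id=12: ✗
loan_id=13: ✓ → 339
loan_id=14: ✗
loan_id=15: ✗
loan_id=16: ✓ → 82
loan_id=17: ✗
loan_id=18: ✗
balance_min = MIN(21, 339, 82) = 21

balance_sum=1485, ltv_sum=1468, balance_min=21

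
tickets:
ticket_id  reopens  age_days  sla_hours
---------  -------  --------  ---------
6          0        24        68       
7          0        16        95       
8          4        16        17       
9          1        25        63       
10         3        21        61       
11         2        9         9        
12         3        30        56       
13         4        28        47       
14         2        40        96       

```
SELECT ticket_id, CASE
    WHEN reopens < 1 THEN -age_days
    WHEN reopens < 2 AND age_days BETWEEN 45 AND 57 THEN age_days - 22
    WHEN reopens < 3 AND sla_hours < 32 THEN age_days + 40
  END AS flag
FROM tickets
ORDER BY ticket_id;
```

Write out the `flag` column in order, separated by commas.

-24, -16, NULL, NULL, NULL, 49, NULL, NULL, NULL

ticket_id=6: reopens < 1 → -24
ticket_id=7: reopens < 1 → -16
ticket_id=8: (no match → NULL) → NULL
ticket_id=9: (no match → NULL) → NULL
ticket_id=10: (no match → NULL) → NULL
ticket_id=11: reopens < 3 AND sla_hours < 32 → 49
ticket_id=12: (no match → NULL) → NULL
ticket_id=13: (no match → NULL) → NULL
ticket_id=14: (no match → NULL) → NULL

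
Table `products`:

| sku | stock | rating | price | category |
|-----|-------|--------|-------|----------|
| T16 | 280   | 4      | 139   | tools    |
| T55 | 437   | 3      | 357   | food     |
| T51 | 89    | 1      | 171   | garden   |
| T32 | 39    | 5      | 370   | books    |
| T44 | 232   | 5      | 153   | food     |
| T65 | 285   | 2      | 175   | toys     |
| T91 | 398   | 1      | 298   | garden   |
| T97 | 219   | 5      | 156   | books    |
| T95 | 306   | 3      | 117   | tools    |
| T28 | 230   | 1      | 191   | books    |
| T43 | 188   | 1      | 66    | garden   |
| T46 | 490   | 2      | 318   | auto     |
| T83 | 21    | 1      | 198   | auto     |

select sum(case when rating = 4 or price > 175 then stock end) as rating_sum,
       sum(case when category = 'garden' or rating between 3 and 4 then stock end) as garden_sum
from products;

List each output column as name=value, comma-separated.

[rating_sum: rating = 4 or price > 175]
sku=T16: ✓ → 280
sku=T55: ✓ → 437
sku=T51: ✗
sku=T32: ✓ → 39
sku=T44: ✗
sku=T65: ✗
sku=T91: ✓ → 398
sku=T97: ✗
sku=T95: ✗
sku=T28: ✓ → 230
sku=T43: ✗
sku=T46: ✓ → 490
sku=T83: ✓ → 21
rating_sum = 280 + 437 + 39 + 398 + 230 + 490 + 21 = 1895
—
[garden_sum: category = 'garden' or rating between 3 and 4]
sku=T16: ✓ → 280
sku=T55: ✓ → 437
sku=T51: ✓ → 89
sku=T32: ✗
sku=T44: ✗
sku=T65: ✗
sku=T91: ✓ → 398
sku=T97: ✗
sku=T95: ✓ → 306
sku=T28: ✗
sku=T43: ✓ → 188
sku=T46: ✗
sku=T83: ✗
garden_sum = 280 + 437 + 89 + 398 + 306 + 188 = 1698

rating_sum=1895, garden_sum=1698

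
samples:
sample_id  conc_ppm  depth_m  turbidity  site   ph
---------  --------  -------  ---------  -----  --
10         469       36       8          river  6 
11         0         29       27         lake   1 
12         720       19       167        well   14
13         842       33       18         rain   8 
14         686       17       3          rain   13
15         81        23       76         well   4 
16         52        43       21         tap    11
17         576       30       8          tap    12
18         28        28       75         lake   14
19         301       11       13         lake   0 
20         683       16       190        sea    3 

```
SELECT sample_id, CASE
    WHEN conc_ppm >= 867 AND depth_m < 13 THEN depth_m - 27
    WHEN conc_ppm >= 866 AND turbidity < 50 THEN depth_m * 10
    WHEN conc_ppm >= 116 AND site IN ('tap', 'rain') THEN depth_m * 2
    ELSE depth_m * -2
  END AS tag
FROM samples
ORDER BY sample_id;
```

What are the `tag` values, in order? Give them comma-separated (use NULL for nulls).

sample_id=10: ELSE → -72
sample_id=11: ELSE → -58
sample_id=12: ELSE → -38
sample_id=13: conc_ppm >= 116 AND site IN ('tap', 'rain') → 66
sample_id=14: conc_ppm >= 116 AND site IN ('tap', 'rain') → 34
sample_id=15: ELSE → -46
sample_id=16: ELSE → -86
sample_id=17: conc_ppm >= 116 AND site IN ('tap', 'rain') → 60
sample_id=18: ELSE → -56
sample_id=19: ELSE → -22
sample_id=20: ELSE → -32

-72, -58, -38, 66, 34, -46, -86, 60, -56, -22, -32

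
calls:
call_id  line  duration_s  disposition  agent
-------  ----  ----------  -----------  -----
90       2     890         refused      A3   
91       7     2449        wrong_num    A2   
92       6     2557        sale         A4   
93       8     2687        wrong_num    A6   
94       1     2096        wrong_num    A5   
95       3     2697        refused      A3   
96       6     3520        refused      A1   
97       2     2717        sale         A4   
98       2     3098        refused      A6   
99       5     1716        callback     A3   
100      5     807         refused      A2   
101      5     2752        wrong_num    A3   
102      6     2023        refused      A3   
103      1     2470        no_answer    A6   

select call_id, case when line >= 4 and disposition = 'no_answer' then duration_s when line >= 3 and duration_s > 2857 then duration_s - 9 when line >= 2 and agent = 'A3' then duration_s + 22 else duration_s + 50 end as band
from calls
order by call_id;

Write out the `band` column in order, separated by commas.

call_id=90: line >= 2 and agent = 'A3' → 912
call_id=91: ELSE → 2499
call_id=92: ELSE → 2607
call_id=93: ELSE → 2737
call_id=94: ELSE → 2146
call_id=95: line >= 2 and agent = 'A3' → 2719
call_id=96: line >= 3 and duration_s > 2857 → 3511
call_id=97: ELSE → 2767
call_id=98: ELSE → 3148
call_id=99: line >= 2 and agent = 'A3' → 1738
call_id=100: ELSE → 857
call_id=101: line >= 2 and agent = 'A3' → 2774
call_id=102: line >= 2 and agent = 'A3' → 2045
call_id=103: ELSE → 2520

912, 2499, 2607, 2737, 2146, 2719, 3511, 2767, 3148, 1738, 857, 2774, 2045, 2520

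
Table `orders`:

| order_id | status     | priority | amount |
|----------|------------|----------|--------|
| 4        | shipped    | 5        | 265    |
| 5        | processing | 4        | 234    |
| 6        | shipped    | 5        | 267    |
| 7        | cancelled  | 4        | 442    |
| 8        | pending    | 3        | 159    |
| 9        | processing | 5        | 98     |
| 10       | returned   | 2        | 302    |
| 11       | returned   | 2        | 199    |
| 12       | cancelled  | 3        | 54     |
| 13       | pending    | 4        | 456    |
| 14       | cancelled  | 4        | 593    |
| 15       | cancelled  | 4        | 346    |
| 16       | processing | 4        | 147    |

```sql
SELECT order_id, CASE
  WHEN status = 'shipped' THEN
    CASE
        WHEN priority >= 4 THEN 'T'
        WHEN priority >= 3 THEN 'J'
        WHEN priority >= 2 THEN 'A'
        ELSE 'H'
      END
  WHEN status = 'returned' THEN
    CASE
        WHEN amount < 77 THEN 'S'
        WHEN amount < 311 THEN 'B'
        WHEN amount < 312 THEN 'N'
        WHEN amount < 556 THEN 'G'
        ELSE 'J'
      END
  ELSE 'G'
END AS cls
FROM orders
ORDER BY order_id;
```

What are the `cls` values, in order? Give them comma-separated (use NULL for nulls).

order_id=4: status='shipped' → inner[priority >= 4] → T
order_id=5: status='processing' → outer ELSE → G
order_id=6: status='shipped' → inner[priority >= 4] → T
order_id=7: status='cancelled' → outer ELSE → G
order_id=8: status='pending' → outer ELSE → G
order_id=9: status='processing' → outer ELSE → G
order_id=10: status='returned' → inner[amount < 311] → B
order_id=11: status='returned' → inner[amount < 311] → B
order_id=12: status='cancelled' → outer ELSE → G
order_id=13: status='pending' → outer ELSE → G
order_id=14: status='cancelled' → outer ELSE → G
order_id=15: status='cancelled' → outer ELSE → G
order_id=16: status='processing' → outer ELSE → G

T, G, T, G, G, G, B, B, G, G, G, G, G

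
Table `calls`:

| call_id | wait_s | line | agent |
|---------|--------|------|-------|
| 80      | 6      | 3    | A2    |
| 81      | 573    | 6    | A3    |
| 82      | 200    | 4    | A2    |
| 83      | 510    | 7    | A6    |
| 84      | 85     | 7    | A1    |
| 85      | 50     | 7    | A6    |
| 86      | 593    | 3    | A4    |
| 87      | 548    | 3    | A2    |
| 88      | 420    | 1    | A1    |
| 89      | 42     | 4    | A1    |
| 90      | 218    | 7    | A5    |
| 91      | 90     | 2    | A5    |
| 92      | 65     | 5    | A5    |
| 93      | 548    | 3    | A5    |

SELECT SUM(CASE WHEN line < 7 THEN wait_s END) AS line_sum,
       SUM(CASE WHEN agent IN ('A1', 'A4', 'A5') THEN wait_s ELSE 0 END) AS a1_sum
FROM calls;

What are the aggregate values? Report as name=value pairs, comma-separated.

line_sum=3085, a1_sum=2061

[line_sum: line < 7]
call_id=80: ✓ → 6
call_id=81: ✓ → 573
call_id=82: ✓ → 200
call_id=83: ✗
call_id=84: ✗
call_id=85: ✗
call_id=86: ✓ → 593
call_id=87: ✓ → 548
call_id=88: ✓ → 420
call_id=89: ✓ → 42
call_id=90: ✗
call_id=91: ✓ → 90
call_id=92: ✓ → 65
call_id=93: ✓ → 548
line_sum = 6 + 573 + 200 + 593 + 548 + 420 + 42 + 90 + 65 + 548 = 3085
—
[a1_sum: agent IN ('A1', 'A4', 'A5')]
call_id=80: ✗
call_id=81: ✗
call_id=82: ✗
call_id=83: ✗
call_id=84: ✓ → 85
call_id=85: ✗
call_id=86: ✓ → 593
call_id=87: ✗
call_id=88: ✓ → 420
call_id=89: ✓ → 42
call_id=90: ✓ → 218
call_id=91: ✓ → 90
call_id=92: ✓ → 65
call_id=93: ✓ → 548
a1_sum = 85 + 593 + 420 + 42 + 218 + 90 + 65 + 548 = 2061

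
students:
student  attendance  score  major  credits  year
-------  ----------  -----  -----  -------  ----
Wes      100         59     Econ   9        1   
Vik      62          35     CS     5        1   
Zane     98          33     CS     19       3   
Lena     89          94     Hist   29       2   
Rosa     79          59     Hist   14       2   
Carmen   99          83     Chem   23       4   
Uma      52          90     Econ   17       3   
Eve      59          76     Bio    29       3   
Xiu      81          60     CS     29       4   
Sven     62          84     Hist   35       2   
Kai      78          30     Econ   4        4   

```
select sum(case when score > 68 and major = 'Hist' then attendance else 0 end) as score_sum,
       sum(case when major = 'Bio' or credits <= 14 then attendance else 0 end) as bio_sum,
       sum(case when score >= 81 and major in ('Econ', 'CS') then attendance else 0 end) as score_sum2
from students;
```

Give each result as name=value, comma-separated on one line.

score_sum=151, bio_sum=378, score_sum2=52

[score_sum: score > 68 and major = 'Hist']
student=Wes: ✗
student=Vik: ✗
student=Zane: ✗
student=Lena: ✓ → 89
student=Rosa: ✗
student=Carmen: ✗
student=Uma: ✗
student=Eve: ✗
student=Xiu: ✗
student=Sven: ✓ → 62
student=Kai: ✗
score_sum = 89 + 62 = 151
—
[bio_sum: major = 'Bio' or credits <= 14]
student=Wes: ✓ → 100
student=Vik: ✓ → 62
student=Zane: ✗
student=Lena: ✗
student=Rosa: ✓ → 79
student=Carmen: ✗
student=Uma: ✗
student=Eve: ✓ → 59
student=Xiu: ✗
student=Sven: ✗
student=Kai: ✓ → 78
bio_sum = 100 + 62 + 79 + 59 + 78 = 378
—
[score_sum2: score >= 81 and major in ('Econ', 'CS')]
student=Wes: ✗
student=Vik: ✗
student=Zane: ✗
student=Lena: ✗
student=Rosa: ✗
student=Carmen: ✗
student=Uma: ✓ → 52
student=Eve: ✗
student=Xiu: ✗
student=Sven: ✗
student=Kai: ✗
score_sum2 = 52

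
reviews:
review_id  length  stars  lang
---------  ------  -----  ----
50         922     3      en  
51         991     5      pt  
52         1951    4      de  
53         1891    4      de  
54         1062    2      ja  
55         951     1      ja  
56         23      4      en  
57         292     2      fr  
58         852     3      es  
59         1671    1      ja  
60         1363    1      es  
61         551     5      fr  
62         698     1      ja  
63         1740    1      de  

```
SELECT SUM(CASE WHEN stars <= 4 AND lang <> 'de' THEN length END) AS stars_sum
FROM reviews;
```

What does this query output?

7834

review_id=50: ✓ → 922
review_id=51: ✗
review_id=52: ✗
review_id=53: ✗
review_id=54: ✓ → 1062
review_id=55: ✓ → 951
review_id=56: ✓ → 23
review_id=57: ✓ → 292
review_id=58: ✓ → 852
review_id=59: ✓ → 1671
review_id=60: ✓ → 1363
review_id=61: ✗
review_id=62: ✓ → 698
review_id=63: ✗
stars_sum = 922 + 1062 + 951 + 23 + 292 + 852 + 1671 + 1363 + 698 = 7834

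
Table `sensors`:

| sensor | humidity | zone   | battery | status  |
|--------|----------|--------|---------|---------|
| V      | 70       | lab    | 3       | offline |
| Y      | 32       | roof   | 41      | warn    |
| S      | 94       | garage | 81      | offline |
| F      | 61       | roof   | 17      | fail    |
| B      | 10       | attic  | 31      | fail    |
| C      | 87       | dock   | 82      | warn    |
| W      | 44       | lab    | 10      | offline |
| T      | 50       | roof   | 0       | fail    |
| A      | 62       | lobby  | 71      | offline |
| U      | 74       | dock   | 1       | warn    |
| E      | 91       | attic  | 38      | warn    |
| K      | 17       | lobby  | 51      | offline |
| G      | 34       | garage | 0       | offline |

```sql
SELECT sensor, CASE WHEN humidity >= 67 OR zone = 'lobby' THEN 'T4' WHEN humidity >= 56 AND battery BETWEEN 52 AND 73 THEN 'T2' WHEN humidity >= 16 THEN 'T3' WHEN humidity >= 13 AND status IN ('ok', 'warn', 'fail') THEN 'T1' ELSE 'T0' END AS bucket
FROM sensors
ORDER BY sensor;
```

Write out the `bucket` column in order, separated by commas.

T4, T0, T4, T4, T3, T3, T4, T4, T3, T4, T4, T3, T3

sensor=A: humidity >= 67 OR zone = 'lobby' → T4
sensor=B: ELSE → T0
sensor=C: humidity >= 67 OR zone = 'lobby' → T4
sensor=E: humidity >= 67 OR zone = 'lobby' → T4
sensor=F: humidity >= 16 → T3
sensor=G: humidity >= 16 → T3
sensor=K: humidity >= 67 OR zone = 'lobby' → T4
sensor=S: humidity >= 67 OR zone = 'lobby' → T4
sensor=T: humidity >= 16 → T3
sensor=U: humidity >= 67 OR zone = 'lobby' → T4
sensor=V: humidity >= 67 OR zone = 'lobby' → T4
sensor=W: humidity >= 16 → T3
sensor=Y: humidity >= 16 → T3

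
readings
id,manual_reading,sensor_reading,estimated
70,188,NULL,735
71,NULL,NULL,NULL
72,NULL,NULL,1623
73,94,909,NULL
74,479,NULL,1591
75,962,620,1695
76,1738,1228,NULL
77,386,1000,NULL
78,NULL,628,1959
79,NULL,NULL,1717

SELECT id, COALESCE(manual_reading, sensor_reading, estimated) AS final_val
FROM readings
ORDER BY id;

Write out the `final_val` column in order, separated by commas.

id=70: manual_reading=188 → 188
id=71: manual_reading=NULL, sensor_reading=NULL, estimated=NULL (all NULL) → NULL
id=72: manual_reading=NULL, sensor_reading=NULL, estimated=1623 → 1623
id=73: manual_reading=94 → 94
id=74: manual_reading=479 → 479
id=75: manual_reading=962 → 962
id=76: manual_reading=1738 → 1738
id=77: manual_reading=386 → 386
id=78: manual_reading=NULL, sensor_reading=628 → 628
id=79: manual_reading=NULL, sensor_reading=NULL, estimated=1717 → 1717

188, NULL, 1623, 94, 479, 962, 1738, 386, 628, 1717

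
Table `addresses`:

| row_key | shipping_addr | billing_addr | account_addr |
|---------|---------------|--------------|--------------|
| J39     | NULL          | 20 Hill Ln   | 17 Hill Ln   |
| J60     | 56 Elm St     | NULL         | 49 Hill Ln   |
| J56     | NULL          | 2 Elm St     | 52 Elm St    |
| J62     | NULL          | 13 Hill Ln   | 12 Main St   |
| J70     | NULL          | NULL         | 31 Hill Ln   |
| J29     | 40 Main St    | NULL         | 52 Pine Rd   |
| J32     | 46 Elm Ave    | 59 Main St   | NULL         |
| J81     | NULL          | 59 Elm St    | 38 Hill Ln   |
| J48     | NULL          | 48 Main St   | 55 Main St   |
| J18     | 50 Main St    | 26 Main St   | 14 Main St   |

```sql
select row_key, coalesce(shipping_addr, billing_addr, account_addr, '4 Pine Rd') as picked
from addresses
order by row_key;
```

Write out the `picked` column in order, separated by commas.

50 Main St, 40 Main St, 46 Elm Ave, 20 Hill Ln, 48 Main St, 2 Elm St, 56 Elm St, 13 Hill Ln, 31 Hill Ln, 59 Elm St

row_key=J18: shipping_addr=50 Main St → 50 Main St
row_key=J29: shipping_addr=40 Main St → 40 Main St
row_key=J32: shipping_addr=46 Elm Ave → 46 Elm Ave
row_key=J39: shipping_addr=NULL, billing_addr=20 Hill Ln → 20 Hill Ln
row_key=J48: shipping_addr=NULL, billing_addr=48 Main St → 48 Main St
row_key=J56: shipping_addr=NULL, billing_addr=2 Elm St → 2 Elm St
row_key=J60: shipping_addr=56 Elm St → 56 Elm St
row_key=J62: shipping_addr=NULL, billing_addr=13 Hill Ln → 13 Hill Ln
row_key=J70: shipping_addr=NULL, billing_addr=NULL, account_addr=31 Hill Ln → 31 Hill Ln
row_key=J81: shipping_addr=NULL, billing_addr=59 Elm St → 59 Elm St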